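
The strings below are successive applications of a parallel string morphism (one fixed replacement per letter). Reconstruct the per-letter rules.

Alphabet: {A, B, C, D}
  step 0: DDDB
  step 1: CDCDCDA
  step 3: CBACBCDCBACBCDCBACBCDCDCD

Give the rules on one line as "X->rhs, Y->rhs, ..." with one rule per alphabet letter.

A->DD, B->A, C->CB, D->CD

  step 0 ⇒ step 1: DDDB ⇒ CD·CD·CD·A
    B ↦ A
    D ↦ CD
    A ↦ DD  (constrained at step 1)
    C ↦ CB  (constrained at step 1)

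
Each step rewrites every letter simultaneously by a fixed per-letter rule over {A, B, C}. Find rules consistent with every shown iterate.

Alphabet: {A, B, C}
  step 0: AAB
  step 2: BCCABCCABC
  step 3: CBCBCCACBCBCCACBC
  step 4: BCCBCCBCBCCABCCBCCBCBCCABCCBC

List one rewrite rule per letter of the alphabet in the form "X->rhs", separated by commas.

  step 3 ⇒ step 4: CBCBCCACBCBCCACBC ⇒ BC·C·BC·C·BC·BC·CA·BC·C·BC·C·BC·BC·CA·BC·C·BC
    A ↦ CA
    B ↦ C
    C ↦ BC

A->CA, B->C, C->BC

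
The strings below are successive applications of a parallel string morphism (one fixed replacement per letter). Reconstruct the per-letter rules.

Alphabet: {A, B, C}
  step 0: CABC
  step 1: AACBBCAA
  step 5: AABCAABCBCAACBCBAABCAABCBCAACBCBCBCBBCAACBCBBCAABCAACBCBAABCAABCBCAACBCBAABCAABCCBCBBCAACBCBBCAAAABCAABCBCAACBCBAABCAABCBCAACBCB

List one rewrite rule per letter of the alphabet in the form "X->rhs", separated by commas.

  step 0 ⇒ step 1: CABC ⇒ AA·CB·BC·AA
    A ↦ CB
    B ↦ BC
    C ↦ AA

A->CB, B->BC, C->AA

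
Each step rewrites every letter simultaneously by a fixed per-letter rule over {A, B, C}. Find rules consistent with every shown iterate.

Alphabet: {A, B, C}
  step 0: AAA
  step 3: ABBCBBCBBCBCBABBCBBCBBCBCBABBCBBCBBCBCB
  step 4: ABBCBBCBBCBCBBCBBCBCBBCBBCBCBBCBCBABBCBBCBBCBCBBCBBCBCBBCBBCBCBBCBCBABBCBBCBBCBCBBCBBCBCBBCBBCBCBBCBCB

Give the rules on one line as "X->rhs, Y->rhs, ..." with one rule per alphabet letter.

  step 3 ⇒ step 4: ABBCBBCBBCBCBABBCBBCBBCBCBABBCBBCBBCBCB ⇒ AB·BCB·BCB·BC·BCB·BCB·BC·BCB·BCB·BC·BCB·BC·BCB·AB·BCB·BCB·BC·BCB·BCB·BC·BCB·BCB·BC·BCB·BC·BCB·AB·BCB·BCB·BC·BCB·BCB·BC·BCB·BCB·BC·BCB·BC·BCB
    A ↦ AB
    B ↦ BCB
    C ↦ BC

A->AB, B->BCB, C->BC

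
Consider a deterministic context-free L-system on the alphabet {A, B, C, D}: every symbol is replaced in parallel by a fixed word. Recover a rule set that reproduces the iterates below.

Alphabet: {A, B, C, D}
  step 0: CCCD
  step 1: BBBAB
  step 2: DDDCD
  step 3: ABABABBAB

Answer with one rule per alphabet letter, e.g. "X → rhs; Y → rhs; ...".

  step 2 ⇒ step 3: DDDCD ⇒ AB·AB·AB·B·AB
    C ↦ B
    D ↦ AB
  step 1 ⇒ step 2: BBBAB ⇒ D·D·D·C·D
    A ↦ C
  step 1 ⇒ step 2: BBBAB ⇒ D·D·D·C·D
    B ↦ D

A->C, B->D, C->B, D->AB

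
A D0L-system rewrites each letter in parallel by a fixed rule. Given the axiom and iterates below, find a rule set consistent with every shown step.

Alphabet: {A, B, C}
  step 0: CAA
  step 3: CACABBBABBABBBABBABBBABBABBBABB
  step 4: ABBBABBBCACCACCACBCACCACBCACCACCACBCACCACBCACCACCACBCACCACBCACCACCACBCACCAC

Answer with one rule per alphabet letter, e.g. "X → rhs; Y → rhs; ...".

  step 3 ⇒ step 4: CACABBBABBABBBABBABBBABBABBBABB ⇒ ABB·B·ABB·B·CAC·CAC·CAC·B·CAC·CAC·B·CAC·CAC·CAC·B·CAC·CAC·B·CAC·CAC·CAC·B·CAC·CAC·B·CAC·CAC·CAC·B·CAC·CAC
    A ↦ B
    B ↦ CAC
    C ↦ ABB

A->B, B->CAC, C->ABB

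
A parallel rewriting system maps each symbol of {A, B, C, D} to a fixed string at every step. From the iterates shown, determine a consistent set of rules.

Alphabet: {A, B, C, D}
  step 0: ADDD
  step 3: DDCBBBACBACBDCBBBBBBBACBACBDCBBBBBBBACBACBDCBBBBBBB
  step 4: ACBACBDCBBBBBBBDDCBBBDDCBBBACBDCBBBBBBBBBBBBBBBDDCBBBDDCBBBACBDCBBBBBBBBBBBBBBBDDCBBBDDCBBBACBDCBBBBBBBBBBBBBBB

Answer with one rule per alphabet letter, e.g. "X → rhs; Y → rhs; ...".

  step 3 ⇒ step 4: DDCBBBACBACBDCBBBBBBBACBACBDCBBBBBBBACBACBDCBBBBBBB ⇒ ACB·ACB·DCB·BB·BB·BB·D·DCB·BB·D·DCB·BB·ACB·DCB·BB·BB·BB·BB·BB·BB·BB·D·DCB·BB·D·DCB·BB·ACB·DCB·BB·BB·BB·BB·BB·BB·BB·D·DCB·BB·D·DCB·BB·ACB·DCB·BB·BB·BB·BB·BB·BB·BB
    A ↦ D
    B ↦ BB
    C ↦ DCB
    D ↦ ACB

A->D, B->BB, C->DCB, D->ACB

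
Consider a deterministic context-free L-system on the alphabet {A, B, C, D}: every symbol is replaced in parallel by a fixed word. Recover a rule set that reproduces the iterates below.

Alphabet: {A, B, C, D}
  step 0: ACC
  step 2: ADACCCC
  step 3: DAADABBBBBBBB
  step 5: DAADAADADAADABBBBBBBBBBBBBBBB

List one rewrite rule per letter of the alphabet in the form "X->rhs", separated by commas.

  step 2 ⇒ step 3: ADACCCC ⇒ DA·A·DA·BB·BB·BB·BB
    A ↦ DA
    C ↦ BB
    D ↦ A
    B ↦ C  (constrained at step 3)

A->DA, B->C, C->BB, D->A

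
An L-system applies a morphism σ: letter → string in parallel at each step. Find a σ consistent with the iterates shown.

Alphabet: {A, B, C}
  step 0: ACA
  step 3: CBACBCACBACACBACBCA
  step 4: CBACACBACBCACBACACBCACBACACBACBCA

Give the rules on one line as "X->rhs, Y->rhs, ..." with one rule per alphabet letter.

  step 3 ⇒ step 4: CBACBCACBACACBACBCA ⇒ CB·A·CA·CB·A·CB·CA·CB·A·CA·CB·CA·CB·A·CA·CB·A·CB·CA
    A ↦ CA
    B ↦ A
    C ↦ CB

A->CA, B->A, C->CB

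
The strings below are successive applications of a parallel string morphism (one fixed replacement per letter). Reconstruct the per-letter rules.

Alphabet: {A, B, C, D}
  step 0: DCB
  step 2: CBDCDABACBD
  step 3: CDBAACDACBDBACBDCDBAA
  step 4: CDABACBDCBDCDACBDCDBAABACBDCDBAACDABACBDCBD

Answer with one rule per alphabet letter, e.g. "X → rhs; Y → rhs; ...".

  step 3 ⇒ step 4: CDBAACDACBDBACBDCDBAA ⇒ CD·A·BA·CBD·CBD·CD·A·CBD·CD·BA·A·BA·CBD·CD·BA·A·CD·A·BA·CBD·CBD
    A ↦ CBD
    B ↦ BA
    C ↦ CD
    D ↦ A

A->CBD, B->BA, C->CD, D->A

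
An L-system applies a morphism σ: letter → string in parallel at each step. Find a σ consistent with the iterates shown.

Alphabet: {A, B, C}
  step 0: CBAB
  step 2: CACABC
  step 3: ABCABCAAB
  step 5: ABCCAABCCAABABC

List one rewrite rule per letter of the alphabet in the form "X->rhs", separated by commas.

A->C, B->A, C->AB

  step 2 ⇒ step 3: CACABC ⇒ AB·C·AB·C·A·AB
    A ↦ C
    B ↦ A
    C ↦ AB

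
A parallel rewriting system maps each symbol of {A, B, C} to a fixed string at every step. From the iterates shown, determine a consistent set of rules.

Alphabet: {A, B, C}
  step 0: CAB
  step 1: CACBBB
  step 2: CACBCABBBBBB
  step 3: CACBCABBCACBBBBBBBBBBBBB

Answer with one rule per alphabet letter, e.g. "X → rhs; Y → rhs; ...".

  step 2 ⇒ step 3: CACBCABBBBBB ⇒ CA·CB·CA·BB·CA·CB·BB·BB·BB·BB·BB·BB
    A ↦ CB
    B ↦ BB
    C ↦ CA

A->CB, B->BB, C->CA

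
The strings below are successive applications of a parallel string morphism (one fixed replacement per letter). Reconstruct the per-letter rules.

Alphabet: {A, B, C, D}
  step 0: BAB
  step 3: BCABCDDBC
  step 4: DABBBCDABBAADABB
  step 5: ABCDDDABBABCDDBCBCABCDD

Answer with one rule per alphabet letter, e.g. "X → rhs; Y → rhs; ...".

  step 4 ⇒ step 5: DABBBCDABBAADABB ⇒ A·BC·D·D·D·ABB·A·BC·D·D·BC·BC·A·BC·D·D
    A ↦ BC
    B ↦ D
    C ↦ ABB
    D ↦ A

A->BC, B->D, C->ABB, D->A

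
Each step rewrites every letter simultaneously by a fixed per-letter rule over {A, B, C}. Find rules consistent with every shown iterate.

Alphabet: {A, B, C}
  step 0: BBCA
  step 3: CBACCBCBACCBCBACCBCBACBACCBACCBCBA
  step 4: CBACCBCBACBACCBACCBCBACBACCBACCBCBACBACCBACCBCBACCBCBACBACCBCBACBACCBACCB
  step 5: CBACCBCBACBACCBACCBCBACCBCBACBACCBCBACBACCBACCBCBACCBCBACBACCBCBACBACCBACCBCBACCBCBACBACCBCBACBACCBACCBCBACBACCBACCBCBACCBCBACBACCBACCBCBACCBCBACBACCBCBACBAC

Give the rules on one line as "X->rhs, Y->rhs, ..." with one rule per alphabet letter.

A->CB, B->C, C->CBA

  step 4 ⇒ step 5: CBACCBCBACBACCBACCBCBACBACCBACCBCBACBACCBACCBCBACCBCBACBACCBCBACBACCBACCB ⇒ CBA·C·CB·CBA·CBA·C·CBA·C·CB·CBA·C·CB·CBA·CBA·C·CB·CBA·CBA·C·CBA·C·CB·CBA·C·CB·CBA·CBA·C·CB·CBA·CBA·C·CBA·C·CB·CBA·C·CB·CBA·CBA·C·CB·CBA·CBA·C·CBA·C·CB·CBA·CBA·C·CBA·C·CB·CBA·C·CB·CBA·CBA·C·CBA·C·CB·CBA·C·CB·CBA·CBA·C·CB·CBA·CBA·C
    A ↦ CB
    B ↦ C
    C ↦ CBA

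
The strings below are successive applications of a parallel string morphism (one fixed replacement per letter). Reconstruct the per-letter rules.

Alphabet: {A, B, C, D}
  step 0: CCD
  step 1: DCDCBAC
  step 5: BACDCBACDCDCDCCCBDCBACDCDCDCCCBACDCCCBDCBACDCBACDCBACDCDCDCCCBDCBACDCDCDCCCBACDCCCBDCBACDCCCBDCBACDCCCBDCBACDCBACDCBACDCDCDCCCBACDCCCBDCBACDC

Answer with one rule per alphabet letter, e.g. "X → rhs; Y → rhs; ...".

  step 0 ⇒ step 1: CCD ⇒ DC·DC·BAC
    C ↦ DC
    D ↦ BAC
    A ↦ B  (constrained at step 1)
    B ↦ CC  (constrained at step 1)

A->B, B->CC, C->DC, D->BAC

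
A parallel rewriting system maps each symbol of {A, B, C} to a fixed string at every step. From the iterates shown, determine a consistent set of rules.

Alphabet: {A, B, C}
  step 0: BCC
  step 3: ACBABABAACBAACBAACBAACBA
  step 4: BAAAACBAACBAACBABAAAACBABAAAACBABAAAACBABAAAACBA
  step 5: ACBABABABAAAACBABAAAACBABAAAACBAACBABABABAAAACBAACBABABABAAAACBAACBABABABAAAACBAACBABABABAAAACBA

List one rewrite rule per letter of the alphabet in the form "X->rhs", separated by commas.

A->BA, B->AC, C->AA

  step 4 ⇒ step 5: BAAAACBAACBAACBABAAAACBABAAAACBABAAAACBABAAAACBA ⇒ AC·BA·BA·BA·BA·AA·AC·BA·BA·AA·AC·BA·BA·AA·AC·BA·AC·BA·BA·BA·BA·AA·AC·BA·AC·BA·BA·BA·BA·AA·AC·BA·AC·BA·BA·BA·BA·AA·AC·BA·AC·BA·BA·BA·BA·AA·AC·BA
    A ↦ BA
    B ↦ AC
    C ↦ AA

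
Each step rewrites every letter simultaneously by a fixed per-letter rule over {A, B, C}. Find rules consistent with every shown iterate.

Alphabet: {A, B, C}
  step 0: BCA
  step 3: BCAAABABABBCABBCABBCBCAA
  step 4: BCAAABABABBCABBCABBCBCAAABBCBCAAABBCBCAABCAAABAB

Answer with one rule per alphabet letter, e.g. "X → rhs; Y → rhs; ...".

A->AB, B->BC, C->AA

  step 3 ⇒ step 4: BCAAABABABBCABBCABBCBCAA ⇒ BC·AA·AB·AB·AB·BC·AB·BC·AB·BC·BC·AA·AB·BC·BC·AA·AB·BC·BC·AA·BC·AA·AB·AB
    A ↦ AB
    B ↦ BC
    C ↦ AA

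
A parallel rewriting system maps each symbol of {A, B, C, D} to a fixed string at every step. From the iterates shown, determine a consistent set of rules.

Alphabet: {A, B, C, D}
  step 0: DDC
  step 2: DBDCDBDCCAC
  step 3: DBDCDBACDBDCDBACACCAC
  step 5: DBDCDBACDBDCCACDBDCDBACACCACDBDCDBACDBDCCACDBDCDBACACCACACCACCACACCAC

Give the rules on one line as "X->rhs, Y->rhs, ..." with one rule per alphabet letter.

  step 2 ⇒ step 3: DBDCDBDCCAC ⇒ DB·DC·DB·AC·DB·DC·DB·AC·AC·C·AC
    A ↦ C
    B ↦ DC
    C ↦ AC
    D ↦ DB

A->C, B->DC, C->AC, D->DB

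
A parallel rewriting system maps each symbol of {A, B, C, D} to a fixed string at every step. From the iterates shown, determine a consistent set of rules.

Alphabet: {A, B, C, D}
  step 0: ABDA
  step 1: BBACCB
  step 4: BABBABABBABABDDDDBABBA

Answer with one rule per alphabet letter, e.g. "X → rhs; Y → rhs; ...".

  step 0 ⇒ step 1: ABDA ⇒ B·BA·CC·B
    A ↦ B
    B ↦ BA
    D ↦ CC
    C ↦ D  (constrained at step 1)

A->B, B->BA, C->D, D->CC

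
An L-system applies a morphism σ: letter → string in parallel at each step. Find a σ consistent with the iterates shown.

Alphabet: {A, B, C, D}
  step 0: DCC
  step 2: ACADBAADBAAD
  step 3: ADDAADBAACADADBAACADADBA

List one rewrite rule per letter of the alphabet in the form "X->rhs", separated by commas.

  step 2 ⇒ step 3: ACADBAADBAAD ⇒ AD·DA·AD·BA·AC·AD·AD·BA·AC·AD·AD·BA
    A ↦ AD
    B ↦ AC
    C ↦ DA
    D ↦ BA

A->AD, B->AC, C->DA, D->BA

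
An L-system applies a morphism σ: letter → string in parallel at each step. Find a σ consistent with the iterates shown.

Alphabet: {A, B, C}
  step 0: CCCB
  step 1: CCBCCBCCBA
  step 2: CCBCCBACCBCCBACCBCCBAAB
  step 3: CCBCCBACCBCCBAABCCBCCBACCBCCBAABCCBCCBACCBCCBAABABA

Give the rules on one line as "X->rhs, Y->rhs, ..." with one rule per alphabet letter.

A->AB, B->A, C->CCB

  step 2 ⇒ step 3: CCBCCBACCBCCBACCBCCBAAB ⇒ CCB·CCB·A·CCB·CCB·A·AB·CCB·CCB·A·CCB·CCB·A·AB·CCB·CCB·A·CCB·CCB·A·AB·AB·A
    A ↦ AB
    B ↦ A
    C ↦ CCB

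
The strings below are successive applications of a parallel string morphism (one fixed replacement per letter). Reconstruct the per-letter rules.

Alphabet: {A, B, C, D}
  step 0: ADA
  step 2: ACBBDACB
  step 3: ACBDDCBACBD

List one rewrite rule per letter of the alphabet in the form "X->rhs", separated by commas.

A->AC, B->D, C->B, D->CB

  step 2 ⇒ step 3: ACBBDACB ⇒ AC·B·D·D·CB·AC·B·D
    A ↦ AC
    B ↦ D
    C ↦ B
    D ↦ CB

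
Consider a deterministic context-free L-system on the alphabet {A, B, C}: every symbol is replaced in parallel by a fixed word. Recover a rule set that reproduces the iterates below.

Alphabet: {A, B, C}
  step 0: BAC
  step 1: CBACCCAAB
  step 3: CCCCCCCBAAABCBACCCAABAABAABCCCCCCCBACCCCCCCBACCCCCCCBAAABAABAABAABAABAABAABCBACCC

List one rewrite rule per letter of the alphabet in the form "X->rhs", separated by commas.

  step 0 ⇒ step 1: BAC ⇒ CBA·CCC·AAB
    A ↦ CCC
    B ↦ CBA
    C ↦ AAB

A->CCC, B->CBA, C->AAB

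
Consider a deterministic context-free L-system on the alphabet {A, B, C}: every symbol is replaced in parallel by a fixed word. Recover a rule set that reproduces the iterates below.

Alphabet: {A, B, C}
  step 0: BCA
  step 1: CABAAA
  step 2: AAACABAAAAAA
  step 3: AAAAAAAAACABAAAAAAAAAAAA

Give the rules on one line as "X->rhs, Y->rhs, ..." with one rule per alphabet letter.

  step 2 ⇒ step 3: AAACABAAAAAA ⇒ AA·AA·AA·A·AA·CAB·AA·AA·AA·AA·AA·AA
    A ↦ AA
    B ↦ CAB
    C ↦ A

A->AA, B->CAB, C->A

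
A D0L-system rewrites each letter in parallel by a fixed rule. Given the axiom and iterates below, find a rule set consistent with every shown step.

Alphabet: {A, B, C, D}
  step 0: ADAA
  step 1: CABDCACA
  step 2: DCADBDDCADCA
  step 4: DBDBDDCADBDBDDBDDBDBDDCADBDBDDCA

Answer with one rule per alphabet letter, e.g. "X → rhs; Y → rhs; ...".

  step 1 ⇒ step 2: CABDCACA ⇒ D·CA·D·BD·D·CA·D·CA
    A ↦ CA
    B ↦ D
    C ↦ D
    D ↦ BD

A->CA, B->D, C->D, D->BD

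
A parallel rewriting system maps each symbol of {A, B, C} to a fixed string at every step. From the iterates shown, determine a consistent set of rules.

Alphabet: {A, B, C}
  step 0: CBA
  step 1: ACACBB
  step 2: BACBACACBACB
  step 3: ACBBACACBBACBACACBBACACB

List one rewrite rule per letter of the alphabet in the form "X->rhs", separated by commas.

A->B, B->ACB, C->AC

  step 2 ⇒ step 3: BACBACACBACB ⇒ ACB·B·AC·ACB·B·AC·B·AC·ACB·B·AC·ACB
    A ↦ B
    B ↦ ACB
    C ↦ AC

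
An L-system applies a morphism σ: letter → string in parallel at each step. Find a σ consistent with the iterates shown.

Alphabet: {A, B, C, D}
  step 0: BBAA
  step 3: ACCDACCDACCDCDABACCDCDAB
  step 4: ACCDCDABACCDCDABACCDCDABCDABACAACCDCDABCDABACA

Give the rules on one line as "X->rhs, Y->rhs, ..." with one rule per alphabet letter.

A->AC, B->A, C->CD, D->AB

  step 3 ⇒ step 4: ACCDACCDACCDCDABACCDCDAB ⇒ AC·CD·CD·AB·AC·CD·CD·AB·AC·CD·CD·AB·CD·AB·AC·A·AC·CD·CD·AB·CD·AB·AC·A
    A ↦ AC
    B ↦ A
    C ↦ CD
    D ↦ AB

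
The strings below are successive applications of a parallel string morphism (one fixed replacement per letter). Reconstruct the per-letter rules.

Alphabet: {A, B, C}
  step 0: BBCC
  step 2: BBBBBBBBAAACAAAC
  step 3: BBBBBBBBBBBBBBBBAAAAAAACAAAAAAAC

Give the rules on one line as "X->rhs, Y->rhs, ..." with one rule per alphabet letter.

A->AA, B->BB, C->AC

  step 2 ⇒ step 3: BBBBBBBBAAACAAAC ⇒ BB·BB·BB·BB·BB·BB·BB·BB·AA·AA·AA·AC·AA·AA·AA·AC
    A ↦ AA
    B ↦ BB
    C ↦ AC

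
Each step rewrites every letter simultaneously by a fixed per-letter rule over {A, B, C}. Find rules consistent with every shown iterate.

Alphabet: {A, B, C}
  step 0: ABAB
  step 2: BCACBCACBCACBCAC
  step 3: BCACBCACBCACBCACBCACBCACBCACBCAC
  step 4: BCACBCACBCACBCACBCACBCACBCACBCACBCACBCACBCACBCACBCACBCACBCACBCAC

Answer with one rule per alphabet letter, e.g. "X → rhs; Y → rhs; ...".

A->BC, B->BC, C->AC

  step 3 ⇒ step 4: BCACBCACBCACBCACBCACBCACBCACBCAC ⇒ BC·AC·BC·AC·BC·AC·BC·AC·BC·AC·BC·AC·BC·AC·BC·AC·BC·AC·BC·AC·BC·AC·BC·AC·BC·AC·BC·AC·BC·AC·BC·AC
    A ↦ BC
    B ↦ BC
    C ↦ AC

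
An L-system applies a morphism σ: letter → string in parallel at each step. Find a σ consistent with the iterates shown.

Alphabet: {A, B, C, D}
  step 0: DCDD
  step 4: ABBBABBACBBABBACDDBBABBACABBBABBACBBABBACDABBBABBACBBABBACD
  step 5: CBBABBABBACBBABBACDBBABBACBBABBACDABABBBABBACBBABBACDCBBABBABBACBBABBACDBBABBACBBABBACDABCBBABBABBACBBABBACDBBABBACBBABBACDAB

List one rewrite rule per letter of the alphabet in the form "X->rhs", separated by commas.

A->C, B->BBA, C->D, D->AB

  step 4 ⇒ step 5: ABBBABBACBBABBACDDBBABBACABBBABBACBBABBACDABBBABBACBBABBACD ⇒ C·BBA·BBA·BBA·C·BBA·BBA·C·D·BBA·BBA·C·BBA·BBA·C·D·AB·AB·BBA·BBA·C·BBA·BBA·C·D·C·BBA·BBA·BBA·C·BBA·BBA·C·D·BBA·BBA·C·BBA·BBA·C·D·AB·C·BBA·BBA·BBA·C·BBA·BBA·C·D·BBA·BBA·C·BBA·BBA·C·D·AB
    A ↦ C
    B ↦ BBA
    C ↦ D
    D ↦ AB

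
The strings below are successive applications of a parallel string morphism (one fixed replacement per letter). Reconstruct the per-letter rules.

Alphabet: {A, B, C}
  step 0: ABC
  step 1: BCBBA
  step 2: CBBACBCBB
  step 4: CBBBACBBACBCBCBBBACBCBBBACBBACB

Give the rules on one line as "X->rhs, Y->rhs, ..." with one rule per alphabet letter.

A->B, B->CB, C->BA

  step 1 ⇒ step 2: BCBBA ⇒ CB·BA·CB·CB·B
    A ↦ B
    B ↦ CB
    C ↦ BA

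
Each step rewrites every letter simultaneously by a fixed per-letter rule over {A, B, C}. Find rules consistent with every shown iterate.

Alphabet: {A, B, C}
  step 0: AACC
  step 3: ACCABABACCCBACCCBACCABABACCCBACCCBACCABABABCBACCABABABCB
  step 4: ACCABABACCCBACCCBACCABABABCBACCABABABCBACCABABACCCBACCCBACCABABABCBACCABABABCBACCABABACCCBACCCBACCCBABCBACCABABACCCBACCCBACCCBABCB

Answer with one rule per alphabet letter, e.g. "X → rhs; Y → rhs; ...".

A->ACC, B->CB, C->AB

  step 3 ⇒ step 4: ACCABABACCCBACCCBACCABABACCCBACCCBACCABABABCBACCABABABCB ⇒ ACC·AB·AB·ACC·CB·ACC·CB·ACC·AB·AB·AB·CB·ACC·AB·AB·AB·CB·ACC·AB·AB·ACC·CB·ACC·CB·ACC·AB·AB·AB·CB·ACC·AB·AB·AB·CB·ACC·AB·AB·ACC·CB·ACC·CB·ACC·CB·AB·CB·ACC·AB·AB·ACC·CB·ACC·CB·ACC·CB·AB·CB
    A ↦ ACC
    B ↦ CB
    C ↦ AB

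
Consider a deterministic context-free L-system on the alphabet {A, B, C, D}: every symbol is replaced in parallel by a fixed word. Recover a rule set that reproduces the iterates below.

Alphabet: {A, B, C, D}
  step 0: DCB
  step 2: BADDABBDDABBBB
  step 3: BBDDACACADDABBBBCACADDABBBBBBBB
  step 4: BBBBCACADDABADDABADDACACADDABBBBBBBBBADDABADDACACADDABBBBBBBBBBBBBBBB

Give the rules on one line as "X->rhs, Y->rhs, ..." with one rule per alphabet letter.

A->DDA, B->BB, C->BA, D->CA

  step 3 ⇒ step 4: BBDDACACADDABBBBCACADDABBBBBBBB ⇒ BB·BB·CA·CA·DDA·BA·DDA·BA·DDA·CA·CA·DDA·BB·BB·BB·BB·BA·DDA·BA·DDA·CA·CA·DDA·BB·BB·BB·BB·BB·BB·BB·BB
    A ↦ DDA
    B ↦ BB
    C ↦ BA
    D ↦ CA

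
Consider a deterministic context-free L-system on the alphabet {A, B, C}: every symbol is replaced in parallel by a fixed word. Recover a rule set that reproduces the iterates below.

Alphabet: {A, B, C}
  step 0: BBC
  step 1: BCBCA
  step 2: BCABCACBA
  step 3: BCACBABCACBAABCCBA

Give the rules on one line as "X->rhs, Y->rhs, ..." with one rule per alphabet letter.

A->CBA, B->BC, C->A

  step 2 ⇒ step 3: BCABCACBA ⇒ BC·A·CBA·BC·A·CBA·A·BC·CBA
    A ↦ CBA
    B ↦ BC
    C ↦ A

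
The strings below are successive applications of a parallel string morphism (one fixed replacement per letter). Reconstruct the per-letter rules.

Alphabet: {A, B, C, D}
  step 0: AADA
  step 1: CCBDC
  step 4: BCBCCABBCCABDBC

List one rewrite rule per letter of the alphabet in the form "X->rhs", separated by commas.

A->C, B->CA, C->B, D->BD

  step 0 ⇒ step 1: AADA ⇒ C·C·BD·C
    A ↦ C
    D ↦ BD
    B ↦ CA  (constrained at step 1)
    C ↦ B  (constrained at step 1)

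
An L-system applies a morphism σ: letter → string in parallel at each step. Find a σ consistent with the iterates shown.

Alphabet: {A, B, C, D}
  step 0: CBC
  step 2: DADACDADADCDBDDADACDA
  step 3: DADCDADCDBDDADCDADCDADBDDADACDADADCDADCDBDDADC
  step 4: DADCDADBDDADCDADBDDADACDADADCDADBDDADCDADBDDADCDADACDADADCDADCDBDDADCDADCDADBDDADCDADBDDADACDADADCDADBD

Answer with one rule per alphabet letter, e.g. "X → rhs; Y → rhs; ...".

A->DC, B->DAC, C->DBD, D->DA

  step 3 ⇒ step 4: DADCDADCDBDDADCDADCDADBDDADACDADADCDADCDBDDADC ⇒ DA·DC·DA·DBD·DA·DC·DA·DBD·DA·DAC·DA·DA·DC·DA·DBD·DA·DC·DA·DBD·DA·DC·DA·DAC·DA·DA·DC·DA·DC·DBD·DA·DC·DA·DC·DA·DBD·DA·DC·DA·DBD·DA·DAC·DA·DA·DC·DA·DBD
    A ↦ DC
    B ↦ DAC
    C ↦ DBD
    D ↦ DA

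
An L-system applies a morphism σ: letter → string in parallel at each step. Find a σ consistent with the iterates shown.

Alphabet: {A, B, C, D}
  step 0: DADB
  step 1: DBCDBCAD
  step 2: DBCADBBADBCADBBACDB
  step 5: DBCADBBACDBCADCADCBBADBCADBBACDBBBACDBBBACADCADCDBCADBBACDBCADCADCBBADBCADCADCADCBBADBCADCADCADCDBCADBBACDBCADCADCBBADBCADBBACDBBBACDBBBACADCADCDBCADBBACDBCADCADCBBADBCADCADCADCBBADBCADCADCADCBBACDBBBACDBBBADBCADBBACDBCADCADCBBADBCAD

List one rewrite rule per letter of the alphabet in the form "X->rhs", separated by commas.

  step 1 ⇒ step 2: DBCDBCAD ⇒ DB·CAD·BBA·DB·CAD·BBA·C·DB
    A ↦ C
    B ↦ CAD
    C ↦ BBA
    D ↦ DB

A->C, B->CAD, C->BBA, D->DB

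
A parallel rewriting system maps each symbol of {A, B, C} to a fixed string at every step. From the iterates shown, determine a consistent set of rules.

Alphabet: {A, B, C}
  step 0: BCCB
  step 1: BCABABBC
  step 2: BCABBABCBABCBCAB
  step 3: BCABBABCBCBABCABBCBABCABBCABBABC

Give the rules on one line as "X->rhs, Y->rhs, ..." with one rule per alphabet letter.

  step 2 ⇒ step 3: BCABBABCBABCBCAB ⇒ BC·AB·BA·BC·BC·BA·BC·AB·BC·BA·BC·AB·BC·AB·BA·BC
    A ↦ BA
    B ↦ BC
    C ↦ AB

A->BA, B->BC, C->AB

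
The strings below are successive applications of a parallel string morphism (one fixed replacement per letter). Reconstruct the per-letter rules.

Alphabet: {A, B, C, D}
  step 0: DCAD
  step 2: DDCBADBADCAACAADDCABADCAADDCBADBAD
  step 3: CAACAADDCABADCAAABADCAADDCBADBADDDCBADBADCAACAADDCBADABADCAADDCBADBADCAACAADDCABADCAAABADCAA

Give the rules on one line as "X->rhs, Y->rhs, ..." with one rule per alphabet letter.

A->BAD, B->A, C->DDC, D->CAA

  step 2 ⇒ step 3: DDCBADBADCAACAADDCABADCAADDCBADBAD ⇒ CAA·CAA·DDC·A·BAD·CAA·A·BAD·CAA·DDC·BAD·BAD·DDC·BAD·BAD·CAA·CAA·DDC·BAD·A·BAD·CAA·DDC·BAD·BAD·CAA·CAA·DDC·A·BAD·CAA·A·BAD·CAA
    A ↦ BAD
    B ↦ A
    C ↦ DDC
    D ↦ CAA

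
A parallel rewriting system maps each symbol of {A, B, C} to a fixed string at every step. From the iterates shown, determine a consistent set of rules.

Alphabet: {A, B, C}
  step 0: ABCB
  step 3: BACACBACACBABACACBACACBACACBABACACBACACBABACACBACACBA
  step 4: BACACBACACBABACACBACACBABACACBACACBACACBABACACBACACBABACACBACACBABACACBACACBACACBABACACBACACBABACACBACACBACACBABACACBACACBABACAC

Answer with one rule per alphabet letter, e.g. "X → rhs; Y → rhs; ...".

A->CAC, B->BA, C->BA

  step 3 ⇒ step 4: BACACBACACBABACACBACACBACACBABACACBACACBABACACBACACBA ⇒ BA·CAC·BA·CAC·BA·BA·CAC·BA·CAC·BA·BA·CAC·BA·CAC·BA·CAC·BA·BA·CAC·BA·CAC·BA·BA·CAC·BA·CAC·BA·BA·CAC·BA·CAC·BA·CAC·BA·BA·CAC·BA·CAC·BA·BA·CAC·BA·CAC·BA·CAC·BA·BA·CAC·BA·CAC·BA·BA·CAC
    A ↦ CAC
    B ↦ BA
    C ↦ BA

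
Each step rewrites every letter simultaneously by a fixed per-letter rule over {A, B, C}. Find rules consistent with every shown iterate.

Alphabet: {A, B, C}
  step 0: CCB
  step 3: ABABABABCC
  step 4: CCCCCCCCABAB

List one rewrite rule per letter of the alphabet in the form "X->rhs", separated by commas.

A->C, B->C, C->AB

  step 3 ⇒ step 4: ABABABABCC ⇒ C·C·C·C·C·C·C·C·AB·AB
    A ↦ C
    B ↦ C
    C ↦ AB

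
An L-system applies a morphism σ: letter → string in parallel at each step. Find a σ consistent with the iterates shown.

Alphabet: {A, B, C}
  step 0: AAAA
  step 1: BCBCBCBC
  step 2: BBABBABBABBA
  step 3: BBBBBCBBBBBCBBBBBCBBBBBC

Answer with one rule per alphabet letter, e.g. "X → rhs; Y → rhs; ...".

A->BC, B->BB, C->A

  step 2 ⇒ step 3: BBABBABBABBA ⇒ BB·BB·BC·BB·BB·BC·BB·BB·BC·BB·BB·BC
    A ↦ BC
    B ↦ BB
  step 1 ⇒ step 2: BCBCBCBC ⇒ BB·A·BB·A·BB·A·BB·A
    C ↦ A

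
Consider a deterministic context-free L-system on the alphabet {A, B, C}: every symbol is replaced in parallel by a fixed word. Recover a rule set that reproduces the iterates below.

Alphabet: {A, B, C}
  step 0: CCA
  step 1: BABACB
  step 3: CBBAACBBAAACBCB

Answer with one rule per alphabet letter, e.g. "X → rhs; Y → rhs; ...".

A->CB, B->A, C->BA

  step 0 ⇒ step 1: CCA ⇒ BA·BA·CB
    A ↦ CB
    C ↦ BA
    B ↦ A  (constrained at step 1)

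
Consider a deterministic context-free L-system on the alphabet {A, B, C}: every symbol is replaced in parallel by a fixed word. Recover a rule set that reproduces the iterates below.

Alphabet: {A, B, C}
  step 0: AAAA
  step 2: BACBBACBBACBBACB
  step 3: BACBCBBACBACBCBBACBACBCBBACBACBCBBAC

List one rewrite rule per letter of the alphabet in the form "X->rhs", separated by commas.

A->BC, B->BAC, C->B

  step 2 ⇒ step 3: BACBBACBBACBBACB ⇒ BAC·BC·B·BAC·BAC·BC·B·BAC·BAC·BC·B·BAC·BAC·BC·B·BAC
    A ↦ BC
    B ↦ BAC
    C ↦ B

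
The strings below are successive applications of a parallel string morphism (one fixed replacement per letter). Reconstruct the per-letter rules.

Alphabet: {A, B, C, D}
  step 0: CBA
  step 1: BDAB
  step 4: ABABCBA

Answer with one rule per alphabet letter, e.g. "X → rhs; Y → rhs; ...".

A->B, B->A, C->BD, D->BC

  step 0 ⇒ step 1: CBA ⇒ BD·A·B
    A ↦ B
    B ↦ A
    C ↦ BD
    D ↦ BC  (constrained at step 1)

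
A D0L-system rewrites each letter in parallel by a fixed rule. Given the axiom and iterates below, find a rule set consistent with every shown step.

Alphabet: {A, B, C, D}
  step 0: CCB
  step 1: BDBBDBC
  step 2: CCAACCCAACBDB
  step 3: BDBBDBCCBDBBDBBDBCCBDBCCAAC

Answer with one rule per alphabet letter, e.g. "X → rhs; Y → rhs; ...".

  step 2 ⇒ step 3: CCAACCCAACBDB ⇒ BDB·BDB·C·C·BDB·BDB·BDB·C·C·BDB·C·CAA·C
    A ↦ C
    B ↦ C
    C ↦ BDB
    D ↦ CAA

A->C, B->C, C->BDB, D->CAA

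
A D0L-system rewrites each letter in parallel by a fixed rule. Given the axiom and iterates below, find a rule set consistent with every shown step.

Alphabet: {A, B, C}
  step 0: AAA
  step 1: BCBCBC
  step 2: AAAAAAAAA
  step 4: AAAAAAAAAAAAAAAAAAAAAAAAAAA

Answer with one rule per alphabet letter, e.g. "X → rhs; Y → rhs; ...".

A->BC, B->AA, C->A

  step 1 ⇒ step 2: BCBCBC ⇒ AA·A·AA·A·AA·A
    B ↦ AA
    C ↦ A
  step 0 ⇒ step 1: AAA ⇒ BC·BC·BC
    A ↦ BC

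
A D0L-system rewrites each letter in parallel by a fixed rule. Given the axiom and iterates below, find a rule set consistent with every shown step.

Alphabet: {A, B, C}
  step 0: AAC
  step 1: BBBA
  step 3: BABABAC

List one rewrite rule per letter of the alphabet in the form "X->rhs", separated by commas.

  step 0 ⇒ step 1: AAC ⇒ B·B·BA
    A ↦ B
    C ↦ BA
    B ↦ C  (constrained at step 1)

A->B, B->C, C->BA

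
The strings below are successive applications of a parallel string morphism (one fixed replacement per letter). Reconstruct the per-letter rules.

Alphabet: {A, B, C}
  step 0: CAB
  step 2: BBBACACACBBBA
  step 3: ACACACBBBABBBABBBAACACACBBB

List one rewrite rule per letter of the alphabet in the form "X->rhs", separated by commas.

A->BBB, B->AC, C->A

  step 2 ⇒ step 3: BBBACACACBBBA ⇒ AC·AC·AC·BBB·A·BBB·A·BBB·A·AC·AC·AC·BBB
    A ↦ BBB
    B ↦ AC
    C ↦ A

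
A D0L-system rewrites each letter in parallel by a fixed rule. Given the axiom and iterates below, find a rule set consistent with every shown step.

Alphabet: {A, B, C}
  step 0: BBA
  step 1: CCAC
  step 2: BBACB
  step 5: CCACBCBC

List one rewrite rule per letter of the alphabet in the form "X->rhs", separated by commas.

A->AC, B->C, C->B

  step 1 ⇒ step 2: CCAC ⇒ B·B·AC·B
    A ↦ AC
    C ↦ B
  step 0 ⇒ step 1: BBA ⇒ C·C·AC
    B ↦ C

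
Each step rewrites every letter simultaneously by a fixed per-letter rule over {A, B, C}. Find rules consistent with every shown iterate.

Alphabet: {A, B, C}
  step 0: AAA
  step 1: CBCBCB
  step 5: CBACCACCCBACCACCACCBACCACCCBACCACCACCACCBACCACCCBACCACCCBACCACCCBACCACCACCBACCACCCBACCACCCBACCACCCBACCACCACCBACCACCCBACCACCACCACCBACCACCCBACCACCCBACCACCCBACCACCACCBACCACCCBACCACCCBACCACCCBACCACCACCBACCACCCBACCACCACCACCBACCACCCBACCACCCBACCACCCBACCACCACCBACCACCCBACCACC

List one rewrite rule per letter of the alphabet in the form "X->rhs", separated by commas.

A->CB, B->AC, C->ACC

  step 0 ⇒ step 1: AAA ⇒ CB·CB·CB
    A ↦ CB
    B ↦ AC  (constrained at step 1)
    C ↦ ACC  (constrained at step 1)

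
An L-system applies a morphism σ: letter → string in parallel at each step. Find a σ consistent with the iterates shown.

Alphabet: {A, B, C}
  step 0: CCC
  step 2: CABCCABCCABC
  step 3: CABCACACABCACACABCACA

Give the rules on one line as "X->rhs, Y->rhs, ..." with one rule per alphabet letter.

A->BC, B->A, C->CA

  step 2 ⇒ step 3: CABCCABCCABC ⇒ CA·BC·A·CA·CA·BC·A·CA·CA·BC·A·CA
    A ↦ BC
    B ↦ A
    C ↦ CA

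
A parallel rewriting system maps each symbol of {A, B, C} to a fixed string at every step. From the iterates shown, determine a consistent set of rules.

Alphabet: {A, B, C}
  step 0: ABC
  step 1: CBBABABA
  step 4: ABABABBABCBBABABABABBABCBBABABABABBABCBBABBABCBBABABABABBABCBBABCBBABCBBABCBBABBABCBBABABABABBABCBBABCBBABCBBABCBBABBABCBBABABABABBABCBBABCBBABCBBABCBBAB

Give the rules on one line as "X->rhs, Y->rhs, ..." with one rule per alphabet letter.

A->CB, B->BAB, C->ABA

  step 0 ⇒ step 1: ABC ⇒ CB·BAB·ABA
    A ↦ CB
    B ↦ BAB
    C ↦ ABA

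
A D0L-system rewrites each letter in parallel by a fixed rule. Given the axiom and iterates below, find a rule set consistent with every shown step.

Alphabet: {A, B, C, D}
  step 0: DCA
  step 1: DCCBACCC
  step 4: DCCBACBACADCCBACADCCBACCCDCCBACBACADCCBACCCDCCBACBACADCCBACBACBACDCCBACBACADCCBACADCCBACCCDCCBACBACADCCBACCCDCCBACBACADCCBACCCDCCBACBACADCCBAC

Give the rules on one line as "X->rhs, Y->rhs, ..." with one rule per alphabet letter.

A->CC, B->AD, C->BAC, D->DCC

  step 0 ⇒ step 1: DCA ⇒ DCC·BAC·CC
    A ↦ CC
    C ↦ BAC
    D ↦ DCC
    B ↦ AD  (constrained at step 1)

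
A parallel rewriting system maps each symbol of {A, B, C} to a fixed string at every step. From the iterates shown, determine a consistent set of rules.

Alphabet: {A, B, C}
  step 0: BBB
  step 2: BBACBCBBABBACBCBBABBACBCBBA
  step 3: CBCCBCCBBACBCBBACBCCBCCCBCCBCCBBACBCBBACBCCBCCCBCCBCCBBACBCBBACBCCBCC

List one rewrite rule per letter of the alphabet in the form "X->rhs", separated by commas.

A->C, B->CBC, C->BBA

  step 2 ⇒ step 3: BBACBCBBABBACBCBBABBACBCBBA ⇒ CBC·CBC·C·BBA·CBC·BBA·CBC·CBC·C·CBC·CBC·C·BBA·CBC·BBA·CBC·CBC·C·CBC·CBC·C·BBA·CBC·BBA·CBC·CBC·C
    A ↦ C
    B ↦ CBC
    C ↦ BBA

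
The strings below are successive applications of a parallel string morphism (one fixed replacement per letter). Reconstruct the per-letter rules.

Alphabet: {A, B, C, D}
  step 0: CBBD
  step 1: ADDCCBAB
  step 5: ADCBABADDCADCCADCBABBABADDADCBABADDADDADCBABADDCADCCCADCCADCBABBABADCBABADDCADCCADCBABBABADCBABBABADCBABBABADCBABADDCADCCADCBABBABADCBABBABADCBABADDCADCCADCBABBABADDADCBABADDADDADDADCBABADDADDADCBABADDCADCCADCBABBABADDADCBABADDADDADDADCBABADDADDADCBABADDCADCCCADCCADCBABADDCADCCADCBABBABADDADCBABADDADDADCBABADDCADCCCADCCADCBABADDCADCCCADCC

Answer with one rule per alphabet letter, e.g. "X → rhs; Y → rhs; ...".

A->ADC, B->C, C->ADD, D->BAB

  step 0 ⇒ step 1: CBBD ⇒ ADD·C·C·BAB
    B ↦ C
    C ↦ ADD
    D ↦ BAB
    A ↦ ADC  (constrained at step 1)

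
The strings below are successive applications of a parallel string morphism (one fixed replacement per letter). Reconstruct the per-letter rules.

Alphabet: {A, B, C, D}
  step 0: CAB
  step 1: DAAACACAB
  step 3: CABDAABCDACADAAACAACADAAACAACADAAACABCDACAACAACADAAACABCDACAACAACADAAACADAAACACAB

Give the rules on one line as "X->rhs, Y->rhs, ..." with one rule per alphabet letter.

A->ACA, B->CAB, C->DAA, D->BCD

  step 0 ⇒ step 1: CAB ⇒ DAA·ACA·CAB
    A ↦ ACA
    B ↦ CAB
    C ↦ DAA
    D ↦ BCD  (constrained at step 1)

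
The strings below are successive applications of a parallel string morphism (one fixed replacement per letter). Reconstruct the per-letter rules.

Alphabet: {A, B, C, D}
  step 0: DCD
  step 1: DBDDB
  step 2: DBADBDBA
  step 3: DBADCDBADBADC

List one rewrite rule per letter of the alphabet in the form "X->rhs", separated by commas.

  step 2 ⇒ step 3: DBADBDBA ⇒ DB·A·DC·DB·A·DB·A·DC
    A ↦ DC
    B ↦ A
    D ↦ DB
  step 0 ⇒ step 1: DCD ⇒ DB·D·DB
    C ↦ D

A->DC, B->A, C->D, D->DB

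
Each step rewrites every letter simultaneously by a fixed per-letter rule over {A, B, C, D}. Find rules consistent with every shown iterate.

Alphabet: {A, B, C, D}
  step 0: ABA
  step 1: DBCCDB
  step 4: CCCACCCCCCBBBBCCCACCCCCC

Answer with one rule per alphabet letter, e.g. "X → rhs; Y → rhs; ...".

A->DB, B->CC, C->B, D->CA

  step 0 ⇒ step 1: ABA ⇒ DB·CC·DB
    A ↦ DB
    B ↦ CC
    C ↦ B  (constrained at step 1)
    D ↦ CA  (constrained at step 1)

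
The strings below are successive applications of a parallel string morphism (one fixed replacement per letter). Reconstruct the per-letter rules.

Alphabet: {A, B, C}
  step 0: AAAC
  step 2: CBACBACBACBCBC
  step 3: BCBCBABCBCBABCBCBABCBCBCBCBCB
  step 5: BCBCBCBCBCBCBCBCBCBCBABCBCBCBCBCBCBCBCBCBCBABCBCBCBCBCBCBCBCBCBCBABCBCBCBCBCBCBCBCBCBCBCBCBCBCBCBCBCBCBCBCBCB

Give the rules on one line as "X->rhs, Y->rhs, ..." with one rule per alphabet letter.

A->BA, B->C, C->BCB

  step 2 ⇒ step 3: CBACBACBACBCBC ⇒ BCB·C·BA·BCB·C·BA·BCB·C·BA·BCB·C·BCB·C·BCB
    A ↦ BA
    B ↦ C
    C ↦ BCB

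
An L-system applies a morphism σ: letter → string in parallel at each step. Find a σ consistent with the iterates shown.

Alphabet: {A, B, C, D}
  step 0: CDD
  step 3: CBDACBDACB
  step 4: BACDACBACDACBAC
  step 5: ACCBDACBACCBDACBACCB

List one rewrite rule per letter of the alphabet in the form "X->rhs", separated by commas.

  step 4 ⇒ step 5: BACDACBACDACBAC ⇒ AC·C·B·DA·C·B·AC·C·B·DA·C·B·AC·C·B
    A ↦ C
    B ↦ AC
    C ↦ B
    D ↦ DA

A->C, B->AC, C->B, D->DA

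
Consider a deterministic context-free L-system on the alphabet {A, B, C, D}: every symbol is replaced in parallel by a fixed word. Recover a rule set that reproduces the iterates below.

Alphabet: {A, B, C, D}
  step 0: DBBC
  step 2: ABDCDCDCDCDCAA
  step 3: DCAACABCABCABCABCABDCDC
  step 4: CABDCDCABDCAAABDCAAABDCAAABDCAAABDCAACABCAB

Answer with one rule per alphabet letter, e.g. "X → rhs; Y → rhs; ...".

A->DC, B->AA, C->AB, D->C

  step 3 ⇒ step 4: DCAACABCABCABCABCABDCDC ⇒ C·AB·DC·DC·AB·DC·AA·AB·DC·AA·AB·DC·AA·AB·DC·AA·AB·DC·AA·C·AB·C·AB
    A ↦ DC
    B ↦ AA
    C ↦ AB
    D ↦ C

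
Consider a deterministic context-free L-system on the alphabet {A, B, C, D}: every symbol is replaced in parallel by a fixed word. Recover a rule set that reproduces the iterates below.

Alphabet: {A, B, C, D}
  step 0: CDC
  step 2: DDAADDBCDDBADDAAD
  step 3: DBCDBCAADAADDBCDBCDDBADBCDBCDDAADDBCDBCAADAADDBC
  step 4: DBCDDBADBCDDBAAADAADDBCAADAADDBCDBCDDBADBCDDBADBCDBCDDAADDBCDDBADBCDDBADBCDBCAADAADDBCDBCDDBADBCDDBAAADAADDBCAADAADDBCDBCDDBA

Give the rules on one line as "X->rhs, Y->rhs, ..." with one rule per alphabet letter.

A->AAD, B->DD, C->BA, D->DBC

  step 3 ⇒ step 4: DBCDBCAADAADDBCDBCDDBADBCDBCDDAADDBCDBCAADAADDBC ⇒ DBC·DD·BA·DBC·DD·BA·AAD·AAD·DBC·AAD·AAD·DBC·DBC·DD·BA·DBC·DD·BA·DBC·DBC·DD·AAD·DBC·DD·BA·DBC·DD·BA·DBC·DBC·AAD·AAD·DBC·DBC·DD·BA·DBC·DD·BA·AAD·AAD·DBC·AAD·AAD·DBC·DBC·DD·BA
    A ↦ AAD
    B ↦ DD
    C ↦ BA
    D ↦ DBC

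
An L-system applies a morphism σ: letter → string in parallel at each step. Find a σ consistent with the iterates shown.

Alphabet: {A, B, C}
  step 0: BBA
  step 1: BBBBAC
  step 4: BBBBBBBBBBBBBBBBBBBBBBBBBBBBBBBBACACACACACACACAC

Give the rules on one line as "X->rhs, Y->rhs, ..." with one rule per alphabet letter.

  step 0 ⇒ step 1: BBA ⇒ BB·BB·AC
    A ↦ AC
    B ↦ BB
    C ↦ AC  (constrained at step 1)

A->AC, B->BB, C->AC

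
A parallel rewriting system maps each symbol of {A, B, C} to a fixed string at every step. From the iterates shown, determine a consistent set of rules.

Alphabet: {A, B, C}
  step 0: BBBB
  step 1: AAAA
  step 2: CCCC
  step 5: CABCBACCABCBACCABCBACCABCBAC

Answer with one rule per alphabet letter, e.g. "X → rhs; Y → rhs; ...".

A->C, B->A, C->BCB

  step 1 ⇒ step 2: AAAA ⇒ C·C·C·C
    A ↦ C
  step 0 ⇒ step 1: BBBB ⇒ A·A·A·A
    B ↦ A
    C ↦ BCB  (constrained at step 2)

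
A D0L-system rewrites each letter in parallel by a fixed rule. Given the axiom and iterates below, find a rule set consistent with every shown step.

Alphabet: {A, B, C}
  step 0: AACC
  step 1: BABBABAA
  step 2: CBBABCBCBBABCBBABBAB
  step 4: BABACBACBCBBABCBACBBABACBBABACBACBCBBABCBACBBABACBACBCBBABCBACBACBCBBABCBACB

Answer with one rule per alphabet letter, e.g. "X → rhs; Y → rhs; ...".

A->BAB, B->CB, C->A

  step 1 ⇒ step 2: BABBABAA ⇒ CB·BAB·CB·CB·BAB·CB·BAB·BAB
    A ↦ BAB
    B ↦ CB
  step 0 ⇒ step 1: AACC ⇒ BAB·BAB·A·A
    C ↦ A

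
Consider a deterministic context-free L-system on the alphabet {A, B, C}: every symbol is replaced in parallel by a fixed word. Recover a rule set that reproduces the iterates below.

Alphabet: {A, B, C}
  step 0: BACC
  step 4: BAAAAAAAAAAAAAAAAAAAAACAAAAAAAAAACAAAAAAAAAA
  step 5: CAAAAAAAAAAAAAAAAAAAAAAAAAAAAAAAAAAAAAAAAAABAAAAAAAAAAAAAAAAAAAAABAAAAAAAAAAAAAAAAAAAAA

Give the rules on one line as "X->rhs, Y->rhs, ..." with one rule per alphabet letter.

  step 4 ⇒ step 5: BAAAAAAAAAAAAAAAAAAAAACAAAAAAAAAACAAAAAAAAAA ⇒ C·AA·AA·AA·AA·AA·AA·AA·AA·AA·AA·AA·AA·AA·AA·AA·AA·AA·AA·AA·AA·AA·BA·AA·AA·AA·AA·AA·AA·AA·AA·AA·AA·BA·AA·AA·AA·AA·AA·AA·AA·AA·AA·AA
    A ↦ AA
    B ↦ C
    C ↦ BA

A->AA, B->C, C->BA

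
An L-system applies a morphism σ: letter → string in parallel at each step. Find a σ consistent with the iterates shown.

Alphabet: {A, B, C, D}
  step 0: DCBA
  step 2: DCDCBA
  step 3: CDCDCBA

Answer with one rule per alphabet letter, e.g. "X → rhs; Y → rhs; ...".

  step 2 ⇒ step 3: DCDCBA ⇒ C·D·C·D·C·BA
    A ↦ BA
    B ↦ C
    C ↦ D
    D ↦ C

A->BA, B->C, C->D, D->C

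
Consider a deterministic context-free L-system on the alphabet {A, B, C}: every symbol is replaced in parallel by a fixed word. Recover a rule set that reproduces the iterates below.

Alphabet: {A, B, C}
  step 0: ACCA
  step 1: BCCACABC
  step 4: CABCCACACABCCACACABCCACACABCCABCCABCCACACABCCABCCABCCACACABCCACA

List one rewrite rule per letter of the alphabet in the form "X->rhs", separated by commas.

A->BC, B->CA, C->CA

  step 0 ⇒ step 1: ACCA ⇒ BC·CA·CA·BC
    A ↦ BC
    C ↦ CA
    B ↦ CA  (constrained at step 1)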